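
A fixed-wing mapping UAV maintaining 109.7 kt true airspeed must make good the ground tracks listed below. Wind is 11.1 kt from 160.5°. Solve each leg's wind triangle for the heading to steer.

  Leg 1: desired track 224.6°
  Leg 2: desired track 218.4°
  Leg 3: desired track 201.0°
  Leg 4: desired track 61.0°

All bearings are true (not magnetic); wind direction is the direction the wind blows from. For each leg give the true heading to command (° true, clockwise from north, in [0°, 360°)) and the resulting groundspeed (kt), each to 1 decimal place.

Leg 1: desired track 224.6°; wind correction -5.2° → command heading 219.4°, groundspeed 104.4 kt
Leg 2: desired track 218.4°; wind correction -4.9° → command heading 213.5°, groundspeed 103.4 kt
Leg 3: desired track 201.0°; wind correction -3.8° → command heading 197.2°, groundspeed 101.0 kt
Leg 4: desired track 61.0°; wind correction +5.7° → command heading 66.7°, groundspeed 111.0 kt

Leg 1: heading=219.4°, groundspeed=104.4 kt
Leg 2: heading=213.5°, groundspeed=103.4 kt
Leg 3: heading=197.2°, groundspeed=101.0 kt
Leg 4: heading=66.7°, groundspeed=111.0 kt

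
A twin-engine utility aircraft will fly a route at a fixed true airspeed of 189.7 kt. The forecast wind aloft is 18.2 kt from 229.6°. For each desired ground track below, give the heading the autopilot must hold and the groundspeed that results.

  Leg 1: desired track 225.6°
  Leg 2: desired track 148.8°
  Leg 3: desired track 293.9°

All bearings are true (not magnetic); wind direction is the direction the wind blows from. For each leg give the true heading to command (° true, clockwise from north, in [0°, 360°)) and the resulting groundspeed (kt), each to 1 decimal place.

Leg 1: desired track 225.6°; wind correction +0.4° → command heading 226.0°, groundspeed 171.5 kt
Leg 2: desired track 148.8°; wind correction +5.4° → command heading 154.2°, groundspeed 185.9 kt
Leg 3: desired track 293.9°; wind correction -5.0° → command heading 288.9°, groundspeed 181.1 kt

Leg 1: heading=226.0°, groundspeed=171.5 kt
Leg 2: heading=154.2°, groundspeed=185.9 kt
Leg 3: heading=288.9°, groundspeed=181.1 kt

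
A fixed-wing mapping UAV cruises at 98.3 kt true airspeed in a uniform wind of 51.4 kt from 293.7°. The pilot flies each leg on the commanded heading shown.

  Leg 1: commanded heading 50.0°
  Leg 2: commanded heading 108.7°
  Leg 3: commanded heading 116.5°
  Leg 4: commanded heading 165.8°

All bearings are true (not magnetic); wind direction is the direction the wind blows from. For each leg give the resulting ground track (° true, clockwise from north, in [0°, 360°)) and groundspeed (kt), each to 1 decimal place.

Leg 1: heading 50.0°; drift +20.8° → track 70.8°, groundspeed 129.5 kt
Leg 2: heading 108.7°; drift +1.7° → track 110.4°, groundspeed 149.6 kt
Leg 3: heading 116.5°; drift -1.0° → track 115.5°, groundspeed 149.7 kt
Leg 4: heading 165.8°; drift -17.3° → track 148.5°, groundspeed 136.1 kt

Leg 1: track=70.8°, groundspeed=129.5 kt
Leg 2: track=110.4°, groundspeed=149.6 kt
Leg 3: track=115.5°, groundspeed=149.7 kt
Leg 4: track=148.5°, groundspeed=136.1 kt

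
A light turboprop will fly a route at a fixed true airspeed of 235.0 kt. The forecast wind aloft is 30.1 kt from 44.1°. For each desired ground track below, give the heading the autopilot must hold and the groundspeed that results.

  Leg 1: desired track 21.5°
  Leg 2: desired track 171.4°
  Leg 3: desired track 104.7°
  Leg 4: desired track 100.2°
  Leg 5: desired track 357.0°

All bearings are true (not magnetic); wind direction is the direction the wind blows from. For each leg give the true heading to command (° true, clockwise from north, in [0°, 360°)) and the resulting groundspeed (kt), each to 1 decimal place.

Leg 1: desired track 21.5°; wind correction +2.8° → command heading 24.3°, groundspeed 206.9 kt
Leg 2: desired track 171.4°; wind correction -5.8° → command heading 165.6°, groundspeed 252.0 kt
Leg 3: desired track 104.7°; wind correction -6.4° → command heading 98.3°, groundspeed 218.8 kt
Leg 4: desired track 100.2°; wind correction -6.1° → command heading 94.1°, groundspeed 216.9 kt
Leg 5: desired track 357.0°; wind correction +5.4° → command heading 2.4°, groundspeed 213.5 kt

Leg 1: heading=24.3°, groundspeed=206.9 kt
Leg 2: heading=165.6°, groundspeed=252.0 kt
Leg 3: heading=98.3°, groundspeed=218.8 kt
Leg 4: heading=94.1°, groundspeed=216.9 kt
Leg 5: heading=2.4°, groundspeed=213.5 kt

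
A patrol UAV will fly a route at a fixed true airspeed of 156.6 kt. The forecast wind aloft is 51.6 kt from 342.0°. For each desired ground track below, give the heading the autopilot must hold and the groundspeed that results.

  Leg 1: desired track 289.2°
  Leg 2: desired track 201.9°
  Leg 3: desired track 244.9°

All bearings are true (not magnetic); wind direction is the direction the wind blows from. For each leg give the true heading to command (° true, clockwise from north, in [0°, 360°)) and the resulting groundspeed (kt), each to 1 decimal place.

Leg 1: heading=304.4°, groundspeed=119.9 kt
Leg 2: heading=214.1°, groundspeed=192.6 kt
Leg 3: heading=264.0°, groundspeed=154.4 kt

Leg 1: desired track 289.2°; wind correction +15.2° → command heading 304.4°, groundspeed 119.9 kt
Leg 2: desired track 201.9°; wind correction +12.2° → command heading 214.1°, groundspeed 192.6 kt
Leg 3: desired track 244.9°; wind correction +19.1° → command heading 264.0°, groundspeed 154.4 kt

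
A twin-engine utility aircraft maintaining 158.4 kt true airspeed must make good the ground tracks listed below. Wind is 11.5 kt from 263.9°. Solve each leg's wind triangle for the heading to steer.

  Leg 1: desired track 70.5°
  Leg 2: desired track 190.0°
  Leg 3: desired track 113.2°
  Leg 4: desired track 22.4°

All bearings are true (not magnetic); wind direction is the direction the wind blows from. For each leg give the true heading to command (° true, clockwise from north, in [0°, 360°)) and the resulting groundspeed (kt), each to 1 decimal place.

Leg 1: heading=69.5°, groundspeed=169.6 kt
Leg 2: heading=194.0°, groundspeed=154.8 kt
Leg 3: heading=115.2°, groundspeed=168.3 kt
Leg 4: heading=18.7°, groundspeed=163.6 kt

Leg 1: desired track 70.5°; wind correction -1.0° → command heading 69.5°, groundspeed 169.6 kt
Leg 2: desired track 190.0°; wind correction +4.0° → command heading 194.0°, groundspeed 154.8 kt
Leg 3: desired track 113.2°; wind correction +2.0° → command heading 115.2°, groundspeed 168.3 kt
Leg 4: desired track 22.4°; wind correction -3.7° → command heading 18.7°, groundspeed 163.6 kt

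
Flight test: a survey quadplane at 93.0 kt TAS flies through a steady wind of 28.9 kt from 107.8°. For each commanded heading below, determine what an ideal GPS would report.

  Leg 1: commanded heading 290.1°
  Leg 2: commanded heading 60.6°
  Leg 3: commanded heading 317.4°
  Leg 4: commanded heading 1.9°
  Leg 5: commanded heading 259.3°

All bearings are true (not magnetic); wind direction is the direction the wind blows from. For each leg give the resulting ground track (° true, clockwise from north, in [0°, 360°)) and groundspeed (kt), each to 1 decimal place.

Leg 1: track=289.6°, groundspeed=121.9 kt
Leg 2: track=44.5°, groundspeed=76.4 kt
Leg 3: track=310.5°, groundspeed=119.0 kt
Leg 4: track=346.5°, groundspeed=104.7 kt
Leg 5: track=265.9°, groundspeed=119.2 kt

Leg 1: heading 290.1°; drift -0.5° → track 289.6°, groundspeed 121.9 kt
Leg 2: heading 60.6°; drift -16.1° → track 44.5°, groundspeed 76.4 kt
Leg 3: heading 317.4°; drift -6.9° → track 310.5°, groundspeed 119.0 kt
Leg 4: heading 1.9°; drift -15.4° → track 346.5°, groundspeed 104.7 kt
Leg 5: heading 259.3°; drift +6.6° → track 265.9°, groundspeed 119.2 kt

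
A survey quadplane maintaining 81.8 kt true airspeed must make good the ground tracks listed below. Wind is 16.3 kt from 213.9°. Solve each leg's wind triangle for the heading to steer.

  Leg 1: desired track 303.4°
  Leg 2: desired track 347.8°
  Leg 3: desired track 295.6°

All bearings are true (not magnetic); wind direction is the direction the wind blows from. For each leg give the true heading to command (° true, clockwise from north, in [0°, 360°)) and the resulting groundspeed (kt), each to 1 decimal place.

Leg 1: heading=291.9°, groundspeed=80.0 kt
Leg 2: heading=339.5°, groundspeed=92.3 kt
Leg 3: heading=284.2°, groundspeed=77.8 kt

Leg 1: desired track 303.4°; wind correction -11.5° → command heading 291.9°, groundspeed 80.0 kt
Leg 2: desired track 347.8°; wind correction -8.3° → command heading 339.5°, groundspeed 92.3 kt
Leg 3: desired track 295.6°; wind correction -11.4° → command heading 284.2°, groundspeed 77.8 kt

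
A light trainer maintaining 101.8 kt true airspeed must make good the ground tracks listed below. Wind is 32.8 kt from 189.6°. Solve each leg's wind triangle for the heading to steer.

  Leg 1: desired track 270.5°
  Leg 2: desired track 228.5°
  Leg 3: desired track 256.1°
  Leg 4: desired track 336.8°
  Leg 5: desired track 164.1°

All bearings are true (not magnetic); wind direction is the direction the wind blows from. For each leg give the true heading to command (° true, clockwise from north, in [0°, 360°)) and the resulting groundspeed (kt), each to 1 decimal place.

Leg 1: heading=251.9°, groundspeed=91.3 kt
Leg 2: heading=216.8°, groundspeed=74.2 kt
Leg 3: heading=238.9°, groundspeed=84.2 kt
Leg 4: heading=326.7°, groundspeed=127.8 kt
Leg 5: heading=172.1°, groundspeed=71.2 kt

Leg 1: desired track 270.5°; wind correction -18.6° → command heading 251.9°, groundspeed 91.3 kt
Leg 2: desired track 228.5°; wind correction -11.7° → command heading 216.8°, groundspeed 74.2 kt
Leg 3: desired track 256.1°; wind correction -17.2° → command heading 238.9°, groundspeed 84.2 kt
Leg 4: desired track 336.8°; wind correction -10.1° → command heading 326.7°, groundspeed 127.8 kt
Leg 5: desired track 164.1°; wind correction +8.0° → command heading 172.1°, groundspeed 71.2 kt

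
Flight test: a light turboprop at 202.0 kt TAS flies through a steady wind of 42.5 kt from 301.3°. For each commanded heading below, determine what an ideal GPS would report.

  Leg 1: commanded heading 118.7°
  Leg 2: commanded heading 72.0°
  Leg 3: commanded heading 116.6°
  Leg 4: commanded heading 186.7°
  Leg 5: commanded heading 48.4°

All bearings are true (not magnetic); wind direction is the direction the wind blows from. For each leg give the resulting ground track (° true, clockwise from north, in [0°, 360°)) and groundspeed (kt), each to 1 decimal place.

Leg 1: heading 118.7°; drift +0.5° → track 119.2°, groundspeed 244.5 kt
Leg 2: heading 72.0°; drift +8.0° → track 80.0°, groundspeed 232.0 kt
Leg 3: heading 116.6°; drift +0.8° → track 117.4°, groundspeed 244.4 kt
Leg 4: heading 186.7°; drift -10.0° → track 176.7°, groundspeed 223.1 kt
Leg 5: heading 48.4°; drift +10.7° → track 59.1°, groundspeed 218.3 kt

Leg 1: track=119.2°, groundspeed=244.5 kt
Leg 2: track=80.0°, groundspeed=232.0 kt
Leg 3: track=117.4°, groundspeed=244.4 kt
Leg 4: track=176.7°, groundspeed=223.1 kt
Leg 5: track=59.1°, groundspeed=218.3 kt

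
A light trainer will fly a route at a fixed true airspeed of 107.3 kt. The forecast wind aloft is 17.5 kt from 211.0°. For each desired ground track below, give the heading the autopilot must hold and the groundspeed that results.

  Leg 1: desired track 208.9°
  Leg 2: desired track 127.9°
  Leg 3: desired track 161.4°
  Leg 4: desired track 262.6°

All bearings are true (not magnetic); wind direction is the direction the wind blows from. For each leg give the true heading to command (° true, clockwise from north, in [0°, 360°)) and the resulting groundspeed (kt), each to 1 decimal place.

Leg 1: desired track 208.9°; wind correction +0.3° → command heading 209.2°, groundspeed 89.8 kt
Leg 2: desired track 127.9°; wind correction +9.3° → command heading 137.2°, groundspeed 103.8 kt
Leg 3: desired track 161.4°; wind correction +7.1° → command heading 168.5°, groundspeed 95.1 kt
Leg 4: desired track 262.6°; wind correction -7.3° → command heading 255.3°, groundspeed 95.5 kt

Leg 1: heading=209.2°, groundspeed=89.8 kt
Leg 2: heading=137.2°, groundspeed=103.8 kt
Leg 3: heading=168.5°, groundspeed=95.1 kt
Leg 4: heading=255.3°, groundspeed=95.5 kt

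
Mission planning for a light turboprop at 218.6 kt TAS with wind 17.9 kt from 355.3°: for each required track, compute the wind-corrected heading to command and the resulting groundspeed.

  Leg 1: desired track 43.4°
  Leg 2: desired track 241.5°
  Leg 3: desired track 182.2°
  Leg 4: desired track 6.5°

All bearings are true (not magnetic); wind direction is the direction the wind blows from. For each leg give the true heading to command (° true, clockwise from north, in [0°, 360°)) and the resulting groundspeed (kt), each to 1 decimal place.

Leg 1: heading=39.9°, groundspeed=206.2 kt
Leg 2: heading=245.8°, groundspeed=225.2 kt
Leg 3: heading=182.8°, groundspeed=236.4 kt
Leg 4: heading=5.6°, groundspeed=201.0 kt

Leg 1: desired track 43.4°; wind correction -3.5° → command heading 39.9°, groundspeed 206.2 kt
Leg 2: desired track 241.5°; wind correction +4.3° → command heading 245.8°, groundspeed 225.2 kt
Leg 3: desired track 182.2°; wind correction +0.6° → command heading 182.8°, groundspeed 236.4 kt
Leg 4: desired track 6.5°; wind correction -0.9° → command heading 5.6°, groundspeed 201.0 kt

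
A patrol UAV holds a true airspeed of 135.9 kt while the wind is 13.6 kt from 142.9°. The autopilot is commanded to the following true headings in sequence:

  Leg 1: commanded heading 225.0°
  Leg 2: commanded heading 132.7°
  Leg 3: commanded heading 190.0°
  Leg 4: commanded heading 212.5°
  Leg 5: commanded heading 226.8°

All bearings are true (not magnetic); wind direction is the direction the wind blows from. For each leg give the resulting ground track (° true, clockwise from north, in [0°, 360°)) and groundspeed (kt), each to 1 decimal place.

Leg 1: heading 225.0°; drift +5.7° → track 230.7°, groundspeed 134.7 kt
Leg 2: heading 132.7°; drift -1.1° → track 131.6°, groundspeed 122.5 kt
Leg 3: heading 190.0°; drift +4.5° → track 194.5°, groundspeed 127.0 kt
Leg 4: heading 212.5°; drift +5.6° → track 218.1°, groundspeed 131.8 kt
Leg 5: heading 226.8°; drift +5.7° → track 232.5°, groundspeed 135.1 kt

Leg 1: track=230.7°, groundspeed=134.7 kt
Leg 2: track=131.6°, groundspeed=122.5 kt
Leg 3: track=194.5°, groundspeed=127.0 kt
Leg 4: track=218.1°, groundspeed=131.8 kt
Leg 5: track=232.5°, groundspeed=135.1 kt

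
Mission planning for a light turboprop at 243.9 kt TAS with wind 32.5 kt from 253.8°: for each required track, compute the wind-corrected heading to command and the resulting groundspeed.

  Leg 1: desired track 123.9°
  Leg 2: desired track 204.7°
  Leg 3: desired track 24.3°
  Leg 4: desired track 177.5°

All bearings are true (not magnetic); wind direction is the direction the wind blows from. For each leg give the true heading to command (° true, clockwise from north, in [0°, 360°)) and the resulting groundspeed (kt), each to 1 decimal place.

Leg 1: heading=129.8°, groundspeed=263.5 kt
Leg 2: heading=210.5°, groundspeed=221.4 kt
Leg 3: heading=18.5°, groundspeed=263.8 kt
Leg 4: heading=184.9°, groundspeed=234.2 kt

Leg 1: desired track 123.9°; wind correction +5.9° → command heading 129.8°, groundspeed 263.5 kt
Leg 2: desired track 204.7°; wind correction +5.8° → command heading 210.5°, groundspeed 221.4 kt
Leg 3: desired track 24.3°; wind correction -5.8° → command heading 18.5°, groundspeed 263.8 kt
Leg 4: desired track 177.5°; wind correction +7.4° → command heading 184.9°, groundspeed 234.2 kt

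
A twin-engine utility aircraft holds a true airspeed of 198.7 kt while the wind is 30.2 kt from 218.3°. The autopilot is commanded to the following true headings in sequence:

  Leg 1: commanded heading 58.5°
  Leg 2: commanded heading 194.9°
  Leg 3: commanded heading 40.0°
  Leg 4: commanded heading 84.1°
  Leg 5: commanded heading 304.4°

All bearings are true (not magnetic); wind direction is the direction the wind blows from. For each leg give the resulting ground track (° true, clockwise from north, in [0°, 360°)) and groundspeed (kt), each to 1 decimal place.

Leg 1: heading 58.5°; drift -2.6° → track 55.9°, groundspeed 227.3 kt
Leg 2: heading 194.9°; drift -4.0° → track 190.9°, groundspeed 171.4 kt
Leg 3: heading 40.0°; drift -0.2° → track 39.8°, groundspeed 228.9 kt
Leg 4: heading 84.1°; drift -5.6° → track 78.5°, groundspeed 220.8 kt
Leg 5: heading 304.4°; drift +8.7° → track 313.1°, groundspeed 198.9 kt

Leg 1: track=55.9°, groundspeed=227.3 kt
Leg 2: track=190.9°, groundspeed=171.4 kt
Leg 3: track=39.8°, groundspeed=228.9 kt
Leg 4: track=78.5°, groundspeed=220.8 kt
Leg 5: track=313.1°, groundspeed=198.9 kt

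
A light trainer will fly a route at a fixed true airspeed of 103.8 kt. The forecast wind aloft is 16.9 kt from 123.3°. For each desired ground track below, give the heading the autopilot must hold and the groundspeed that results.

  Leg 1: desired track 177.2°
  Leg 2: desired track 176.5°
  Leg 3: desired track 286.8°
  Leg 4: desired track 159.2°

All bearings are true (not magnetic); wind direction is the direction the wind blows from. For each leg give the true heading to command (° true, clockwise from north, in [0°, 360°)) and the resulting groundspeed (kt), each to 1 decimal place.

Leg 1: desired track 177.2°; wind correction -7.6° → command heading 169.6°, groundspeed 92.9 kt
Leg 2: desired track 176.5°; wind correction -7.5° → command heading 169.0°, groundspeed 92.8 kt
Leg 3: desired track 286.8°; wind correction -2.7° → command heading 284.1°, groundspeed 119.9 kt
Leg 4: desired track 159.2°; wind correction -5.5° → command heading 153.7°, groundspeed 89.6 kt

Leg 1: heading=169.6°, groundspeed=92.9 kt
Leg 2: heading=169.0°, groundspeed=92.8 kt
Leg 3: heading=284.1°, groundspeed=119.9 kt
Leg 4: heading=153.7°, groundspeed=89.6 kt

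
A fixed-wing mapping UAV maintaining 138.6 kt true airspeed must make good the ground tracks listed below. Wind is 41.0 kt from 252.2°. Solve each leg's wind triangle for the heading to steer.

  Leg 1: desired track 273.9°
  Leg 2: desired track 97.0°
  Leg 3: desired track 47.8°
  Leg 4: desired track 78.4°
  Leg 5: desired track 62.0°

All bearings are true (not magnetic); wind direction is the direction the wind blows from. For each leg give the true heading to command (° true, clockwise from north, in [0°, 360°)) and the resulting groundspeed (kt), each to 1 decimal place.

Leg 1: heading=267.6°, groundspeed=99.7 kt
Leg 2: heading=104.1°, groundspeed=174.7 kt
Leg 3: heading=40.8°, groundspeed=174.9 kt
Leg 4: heading=80.2°, groundspeed=179.3 kt
Leg 5: heading=59.0°, groundspeed=178.8 kt

Leg 1: desired track 273.9°; wind correction -6.3° → command heading 267.6°, groundspeed 99.7 kt
Leg 2: desired track 97.0°; wind correction +7.1° → command heading 104.1°, groundspeed 174.7 kt
Leg 3: desired track 47.8°; wind correction -7.0° → command heading 40.8°, groundspeed 174.9 kt
Leg 4: desired track 78.4°; wind correction +1.8° → command heading 80.2°, groundspeed 179.3 kt
Leg 5: desired track 62.0°; wind correction -3.0° → command heading 59.0°, groundspeed 178.8 kt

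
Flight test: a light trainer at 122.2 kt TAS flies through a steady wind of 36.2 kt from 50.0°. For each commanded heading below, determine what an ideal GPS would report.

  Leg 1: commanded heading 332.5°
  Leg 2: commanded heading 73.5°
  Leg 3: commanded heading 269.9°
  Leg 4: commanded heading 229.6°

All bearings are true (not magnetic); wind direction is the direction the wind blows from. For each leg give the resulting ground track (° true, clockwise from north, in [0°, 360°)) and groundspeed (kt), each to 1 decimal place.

Leg 1: heading 332.5°; drift -17.2° → track 315.3°, groundspeed 119.7 kt
Leg 2: heading 73.5°; drift +9.2° → track 82.7°, groundspeed 90.2 kt
Leg 3: heading 269.9°; drift -8.8° → track 261.1°, groundspeed 151.8 kt
Leg 4: heading 229.6°; drift +0.1° → track 229.7°, groundspeed 158.4 kt

Leg 1: track=315.3°, groundspeed=119.7 kt
Leg 2: track=82.7°, groundspeed=90.2 kt
Leg 3: track=261.1°, groundspeed=151.8 kt
Leg 4: track=229.7°, groundspeed=158.4 kt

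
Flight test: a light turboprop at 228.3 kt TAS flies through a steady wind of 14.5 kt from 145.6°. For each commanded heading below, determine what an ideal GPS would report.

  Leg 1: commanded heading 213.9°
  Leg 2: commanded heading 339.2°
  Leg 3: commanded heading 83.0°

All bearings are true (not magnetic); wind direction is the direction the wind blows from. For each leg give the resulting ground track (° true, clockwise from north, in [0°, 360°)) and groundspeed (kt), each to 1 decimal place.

Leg 1: track=217.4°, groundspeed=223.3 kt
Leg 2: track=338.4°, groundspeed=242.4 kt
Leg 3: track=79.7°, groundspeed=222.0 kt

Leg 1: heading 213.9°; drift +3.5° → track 217.4°, groundspeed 223.3 kt
Leg 2: heading 339.2°; drift -0.8° → track 338.4°, groundspeed 242.4 kt
Leg 3: heading 83.0°; drift -3.3° → track 79.7°, groundspeed 222.0 kt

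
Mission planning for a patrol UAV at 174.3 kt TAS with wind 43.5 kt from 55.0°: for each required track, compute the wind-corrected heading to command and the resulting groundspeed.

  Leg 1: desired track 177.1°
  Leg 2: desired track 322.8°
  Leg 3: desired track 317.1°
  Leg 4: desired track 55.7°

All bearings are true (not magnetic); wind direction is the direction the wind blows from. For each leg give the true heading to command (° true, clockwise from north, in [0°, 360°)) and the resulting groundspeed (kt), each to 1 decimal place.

Leg 1: desired track 177.1°; wind correction -12.2° → command heading 164.9°, groundspeed 193.5 kt
Leg 2: desired track 322.8°; wind correction +14.4° → command heading 337.2°, groundspeed 170.5 kt
Leg 3: desired track 317.1°; wind correction +14.3° → command heading 331.4°, groundspeed 174.9 kt
Leg 4: desired track 55.7°; wind correction -0.2° → command heading 55.5°, groundspeed 130.8 kt

Leg 1: heading=164.9°, groundspeed=193.5 kt
Leg 2: heading=337.2°, groundspeed=170.5 kt
Leg 3: heading=331.4°, groundspeed=174.9 kt
Leg 4: heading=55.5°, groundspeed=130.8 kt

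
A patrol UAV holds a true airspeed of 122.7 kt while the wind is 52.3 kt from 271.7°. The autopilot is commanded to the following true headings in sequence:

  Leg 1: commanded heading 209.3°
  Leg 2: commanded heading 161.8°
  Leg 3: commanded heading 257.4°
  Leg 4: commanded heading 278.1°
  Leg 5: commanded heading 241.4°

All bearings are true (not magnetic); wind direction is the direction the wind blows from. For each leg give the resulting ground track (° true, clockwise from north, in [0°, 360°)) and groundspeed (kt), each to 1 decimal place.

Leg 1: track=184.1°, groundspeed=108.8 kt
Leg 2: track=142.5°, groundspeed=148.9 kt
Leg 3: track=247.2°, groundspeed=73.2 kt
Leg 4: track=282.8°, groundspeed=71.0 kt
Leg 5: track=222.6°, groundspeed=81.9 kt

Leg 1: heading 209.3°; drift -25.2° → track 184.1°, groundspeed 108.8 kt
Leg 2: heading 161.8°; drift -19.3° → track 142.5°, groundspeed 148.9 kt
Leg 3: heading 257.4°; drift -10.2° → track 247.2°, groundspeed 73.2 kt
Leg 4: heading 278.1°; drift +4.7° → track 282.8°, groundspeed 71.0 kt
Leg 5: heading 241.4°; drift -18.8° → track 222.6°, groundspeed 81.9 kt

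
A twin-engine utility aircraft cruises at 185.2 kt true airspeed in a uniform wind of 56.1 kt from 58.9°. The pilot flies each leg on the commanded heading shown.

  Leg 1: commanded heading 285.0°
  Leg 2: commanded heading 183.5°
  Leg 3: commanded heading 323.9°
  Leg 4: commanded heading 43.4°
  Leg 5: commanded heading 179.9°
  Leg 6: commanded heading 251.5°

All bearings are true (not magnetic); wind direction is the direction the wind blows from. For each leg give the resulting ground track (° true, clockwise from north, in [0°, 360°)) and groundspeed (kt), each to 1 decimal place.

Leg 1: track=274.8°, groundspeed=227.7 kt
Leg 2: track=195.5°, groundspeed=221.9 kt
Leg 3: track=307.5°, groundspeed=198.1 kt
Leg 4: track=36.9°, groundspeed=132.0 kt
Leg 5: track=192.6°, groundspeed=219.4 kt
Leg 6: track=248.6°, groundspeed=240.3 kt

Leg 1: heading 285.0°; drift -10.2° → track 274.8°, groundspeed 227.7 kt
Leg 2: heading 183.5°; drift +12.0° → track 195.5°, groundspeed 221.9 kt
Leg 3: heading 323.9°; drift -16.4° → track 307.5°, groundspeed 198.1 kt
Leg 4: heading 43.4°; drift -6.5° → track 36.9°, groundspeed 132.0 kt
Leg 5: heading 179.9°; drift +12.7° → track 192.6°, groundspeed 219.4 kt
Leg 6: heading 251.5°; drift -2.9° → track 248.6°, groundspeed 240.3 kt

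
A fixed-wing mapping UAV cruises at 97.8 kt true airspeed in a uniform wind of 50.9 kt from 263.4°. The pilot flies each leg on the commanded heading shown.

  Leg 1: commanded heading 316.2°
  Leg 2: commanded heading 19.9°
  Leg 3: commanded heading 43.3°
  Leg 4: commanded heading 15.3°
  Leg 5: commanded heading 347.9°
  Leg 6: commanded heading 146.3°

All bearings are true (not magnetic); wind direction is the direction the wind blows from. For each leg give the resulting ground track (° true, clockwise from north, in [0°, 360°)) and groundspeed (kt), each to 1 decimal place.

Leg 1: heading 316.2°; drift +31.2° → track 347.4°, groundspeed 78.3 kt
Leg 2: heading 19.9°; drift +20.7° → track 40.6°, groundspeed 128.8 kt
Leg 3: heading 43.3°; drift +13.5° → track 56.8°, groundspeed 140.6 kt
Leg 4: heading 15.3°; drift +22.0° → track 37.3°, groundspeed 126.0 kt
Leg 5: heading 347.9°; drift +28.6° → track 16.5°, groundspeed 105.8 kt
Leg 6: heading 146.3°; drift -20.5° → track 125.8°, groundspeed 129.2 kt

Leg 1: track=347.4°, groundspeed=78.3 kt
Leg 2: track=40.6°, groundspeed=128.8 kt
Leg 3: track=56.8°, groundspeed=140.6 kt
Leg 4: track=37.3°, groundspeed=126.0 kt
Leg 5: track=16.5°, groundspeed=105.8 kt
Leg 6: track=125.8°, groundspeed=129.2 kt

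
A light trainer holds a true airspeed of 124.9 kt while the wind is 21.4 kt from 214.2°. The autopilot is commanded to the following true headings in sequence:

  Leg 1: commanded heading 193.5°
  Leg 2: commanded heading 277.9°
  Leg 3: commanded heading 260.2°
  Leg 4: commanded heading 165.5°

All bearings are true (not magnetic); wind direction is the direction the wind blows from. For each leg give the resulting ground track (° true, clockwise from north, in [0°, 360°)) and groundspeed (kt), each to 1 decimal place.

Leg 1: track=189.4°, groundspeed=105.2 kt
Leg 2: track=287.3°, groundspeed=117.0 kt
Leg 3: track=268.2°, groundspeed=111.1 kt
Leg 4: track=157.2°, groundspeed=111.9 kt

Leg 1: heading 193.5°; drift -4.1° → track 189.4°, groundspeed 105.2 kt
Leg 2: heading 277.9°; drift +9.4° → track 287.3°, groundspeed 117.0 kt
Leg 3: heading 260.2°; drift +8.0° → track 268.2°, groundspeed 111.1 kt
Leg 4: heading 165.5°; drift -8.3° → track 157.2°, groundspeed 111.9 kt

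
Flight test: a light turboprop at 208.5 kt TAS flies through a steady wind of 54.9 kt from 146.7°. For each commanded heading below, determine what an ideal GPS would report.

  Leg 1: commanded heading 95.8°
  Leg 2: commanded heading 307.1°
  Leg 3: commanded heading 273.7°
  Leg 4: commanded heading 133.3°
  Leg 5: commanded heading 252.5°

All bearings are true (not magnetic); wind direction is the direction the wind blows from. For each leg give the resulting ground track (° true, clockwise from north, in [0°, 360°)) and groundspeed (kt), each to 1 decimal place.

Leg 1: heading 95.8°; drift -13.8° → track 82.0°, groundspeed 179.0 kt
Leg 2: heading 307.1°; drift +4.0° → track 311.1°, groundspeed 260.9 kt
Leg 3: heading 273.7°; drift +10.3° → track 284.0°, groundspeed 245.5 kt
Leg 4: heading 133.3°; drift -4.7° → track 128.6°, groundspeed 155.6 kt
Leg 5: heading 252.5°; drift +13.3° → track 265.8°, groundspeed 229.6 kt

Leg 1: track=82.0°, groundspeed=179.0 kt
Leg 2: track=311.1°, groundspeed=260.9 kt
Leg 3: track=284.0°, groundspeed=245.5 kt
Leg 4: track=128.6°, groundspeed=155.6 kt
Leg 5: track=265.8°, groundspeed=229.6 kt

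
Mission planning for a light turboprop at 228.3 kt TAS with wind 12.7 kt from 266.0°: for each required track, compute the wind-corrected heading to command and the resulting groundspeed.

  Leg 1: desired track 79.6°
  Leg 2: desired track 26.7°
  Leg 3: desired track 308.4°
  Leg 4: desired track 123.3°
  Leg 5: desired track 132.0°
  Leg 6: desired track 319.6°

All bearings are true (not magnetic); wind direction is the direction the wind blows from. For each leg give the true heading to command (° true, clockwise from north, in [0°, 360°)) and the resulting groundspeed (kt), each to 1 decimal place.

Leg 1: desired track 79.6°; wind correction -0.4° → command heading 79.2°, groundspeed 240.9 kt
Leg 2: desired track 26.7°; wind correction -2.7° → command heading 24.0°, groundspeed 234.5 kt
Leg 3: desired track 308.4°; wind correction -2.1° → command heading 306.3°, groundspeed 218.8 kt
Leg 4: desired track 123.3°; wind correction +1.9° → command heading 125.2°, groundspeed 238.3 kt
Leg 5: desired track 132.0°; wind correction +2.3° → command heading 134.3°, groundspeed 236.9 kt
Leg 6: desired track 319.6°; wind correction -2.6° → command heading 317.0°, groundspeed 220.5 kt

Leg 1: heading=79.2°, groundspeed=240.9 kt
Leg 2: heading=24.0°, groundspeed=234.5 kt
Leg 3: heading=306.3°, groundspeed=218.8 kt
Leg 4: heading=125.2°, groundspeed=238.3 kt
Leg 5: heading=134.3°, groundspeed=236.9 kt
Leg 6: heading=317.0°, groundspeed=220.5 kt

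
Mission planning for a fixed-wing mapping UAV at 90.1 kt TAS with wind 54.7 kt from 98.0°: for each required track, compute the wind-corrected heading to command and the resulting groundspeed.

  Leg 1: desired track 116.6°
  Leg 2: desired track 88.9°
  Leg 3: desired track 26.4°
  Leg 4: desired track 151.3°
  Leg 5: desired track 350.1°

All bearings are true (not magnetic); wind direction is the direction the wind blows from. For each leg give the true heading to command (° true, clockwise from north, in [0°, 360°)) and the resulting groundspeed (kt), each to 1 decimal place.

Leg 1: desired track 116.6°; wind correction -11.2° → command heading 105.4°, groundspeed 36.6 kt
Leg 2: desired track 88.9°; wind correction +5.5° → command heading 94.4°, groundspeed 35.7 kt
Leg 3: desired track 26.4°; wind correction +35.2° → command heading 61.6°, groundspeed 56.4 kt
Leg 4: desired track 151.3°; wind correction -29.1° → command heading 122.2°, groundspeed 46.0 kt
Leg 5: desired track 350.1°; wind correction +35.3° → command heading 25.4°, groundspeed 90.4 kt

Leg 1: heading=105.4°, groundspeed=36.6 kt
Leg 2: heading=94.4°, groundspeed=35.7 kt
Leg 3: heading=61.6°, groundspeed=56.4 kt
Leg 4: heading=122.2°, groundspeed=46.0 kt
Leg 5: heading=25.4°, groundspeed=90.4 kt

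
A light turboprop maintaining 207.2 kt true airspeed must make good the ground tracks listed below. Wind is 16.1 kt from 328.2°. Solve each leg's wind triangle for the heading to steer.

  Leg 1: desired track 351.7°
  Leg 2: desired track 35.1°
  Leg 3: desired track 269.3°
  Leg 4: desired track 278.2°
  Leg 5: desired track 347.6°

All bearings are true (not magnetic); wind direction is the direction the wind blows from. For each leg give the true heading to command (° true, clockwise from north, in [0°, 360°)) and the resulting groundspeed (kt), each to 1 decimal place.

Leg 1: desired track 351.7°; wind correction -1.8° → command heading 349.9°, groundspeed 192.3 kt
Leg 2: desired track 35.1°; wind correction -4.1° → command heading 31.0°, groundspeed 200.4 kt
Leg 3: desired track 269.3°; wind correction +3.8° → command heading 273.1°, groundspeed 198.4 kt
Leg 4: desired track 278.2°; wind correction +3.4° → command heading 281.6°, groundspeed 196.5 kt
Leg 5: desired track 347.6°; wind correction -1.5° → command heading 346.1°, groundspeed 191.9 kt

Leg 1: heading=349.9°, groundspeed=192.3 kt
Leg 2: heading=31.0°, groundspeed=200.4 kt
Leg 3: heading=273.1°, groundspeed=198.4 kt
Leg 4: heading=281.6°, groundspeed=196.5 kt
Leg 5: heading=346.1°, groundspeed=191.9 kt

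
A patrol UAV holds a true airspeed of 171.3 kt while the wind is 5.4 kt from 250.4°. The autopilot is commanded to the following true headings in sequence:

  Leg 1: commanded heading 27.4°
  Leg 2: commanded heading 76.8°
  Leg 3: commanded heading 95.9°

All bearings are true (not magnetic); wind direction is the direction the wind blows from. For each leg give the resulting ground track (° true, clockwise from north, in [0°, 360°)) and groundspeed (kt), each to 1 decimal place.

Leg 1: track=28.6°, groundspeed=175.3 kt
Leg 2: track=76.6°, groundspeed=176.7 kt
Leg 3: track=95.1°, groundspeed=176.2 kt

Leg 1: heading 27.4°; drift +1.2° → track 28.6°, groundspeed 175.3 kt
Leg 2: heading 76.8°; drift -0.2° → track 76.6°, groundspeed 176.7 kt
Leg 3: heading 95.9°; drift -0.8° → track 95.1°, groundspeed 176.2 kt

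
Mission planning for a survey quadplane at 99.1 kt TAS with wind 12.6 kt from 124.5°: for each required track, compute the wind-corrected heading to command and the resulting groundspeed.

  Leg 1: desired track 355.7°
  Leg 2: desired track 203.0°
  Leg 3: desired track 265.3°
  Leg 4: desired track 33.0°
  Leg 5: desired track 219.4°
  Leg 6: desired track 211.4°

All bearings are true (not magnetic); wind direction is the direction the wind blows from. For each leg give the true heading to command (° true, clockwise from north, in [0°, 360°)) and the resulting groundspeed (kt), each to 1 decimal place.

Leg 1: heading=1.4°, groundspeed=106.5 kt
Leg 2: heading=195.8°, groundspeed=95.8 kt
Leg 3: heading=260.7°, groundspeed=108.5 kt
Leg 4: heading=40.3°, groundspeed=98.6 kt
Leg 5: heading=212.1°, groundspeed=99.4 kt
Leg 6: heading=204.1°, groundspeed=97.6 kt

Leg 1: desired track 355.7°; wind correction +5.7° → command heading 1.4°, groundspeed 106.5 kt
Leg 2: desired track 203.0°; wind correction -7.2° → command heading 195.8°, groundspeed 95.8 kt
Leg 3: desired track 265.3°; wind correction -4.6° → command heading 260.7°, groundspeed 108.5 kt
Leg 4: desired track 33.0°; wind correction +7.3° → command heading 40.3°, groundspeed 98.6 kt
Leg 5: desired track 219.4°; wind correction -7.3° → command heading 212.1°, groundspeed 99.4 kt
Leg 6: desired track 211.4°; wind correction -7.3° → command heading 204.1°, groundspeed 97.6 kt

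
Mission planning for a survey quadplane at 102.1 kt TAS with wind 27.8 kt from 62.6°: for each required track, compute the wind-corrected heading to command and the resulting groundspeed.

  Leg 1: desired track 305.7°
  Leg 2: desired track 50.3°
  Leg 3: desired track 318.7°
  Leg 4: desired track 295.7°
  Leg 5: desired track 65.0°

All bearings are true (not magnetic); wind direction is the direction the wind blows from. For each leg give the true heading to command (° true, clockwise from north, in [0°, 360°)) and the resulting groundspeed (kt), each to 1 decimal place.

Leg 1: desired track 305.7°; wind correction +14.1° → command heading 319.8°, groundspeed 111.6 kt
Leg 2: desired track 50.3°; wind correction +3.3° → command heading 53.6°, groundspeed 74.8 kt
Leg 3: desired track 318.7°; wind correction +15.3° → command heading 334.0°, groundspeed 105.1 kt
Leg 4: desired track 295.7°; wind correction +12.6° → command heading 308.3°, groundspeed 116.3 kt
Leg 5: desired track 65.0°; wind correction -0.7° → command heading 64.3°, groundspeed 74.3 kt

Leg 1: heading=319.8°, groundspeed=111.6 kt
Leg 2: heading=53.6°, groundspeed=74.8 kt
Leg 3: heading=334.0°, groundspeed=105.1 kt
Leg 4: heading=308.3°, groundspeed=116.3 kt
Leg 5: heading=64.3°, groundspeed=74.3 kt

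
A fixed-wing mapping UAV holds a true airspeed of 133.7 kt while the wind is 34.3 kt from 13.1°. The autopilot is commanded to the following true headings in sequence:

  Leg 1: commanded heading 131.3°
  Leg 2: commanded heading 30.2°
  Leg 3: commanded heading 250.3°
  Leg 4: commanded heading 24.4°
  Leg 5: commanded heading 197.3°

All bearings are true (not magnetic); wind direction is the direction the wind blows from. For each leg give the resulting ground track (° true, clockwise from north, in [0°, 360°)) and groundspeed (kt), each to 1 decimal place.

Leg 1: track=142.7°, groundspeed=152.9 kt
Leg 2: track=35.9°, groundspeed=101.4 kt
Leg 3: track=239.6°, groundspeed=155.0 kt
Leg 4: track=28.2°, groundspeed=100.3 kt
Leg 5: track=196.4°, groundspeed=167.9 kt

Leg 1: heading 131.3°; drift +11.4° → track 142.7°, groundspeed 152.9 kt
Leg 2: heading 30.2°; drift +5.7° → track 35.9°, groundspeed 101.4 kt
Leg 3: heading 250.3°; drift -10.7° → track 239.6°, groundspeed 155.0 kt
Leg 4: heading 24.4°; drift +3.8° → track 28.2°, groundspeed 100.3 kt
Leg 5: heading 197.3°; drift -0.9° → track 196.4°, groundspeed 167.9 kt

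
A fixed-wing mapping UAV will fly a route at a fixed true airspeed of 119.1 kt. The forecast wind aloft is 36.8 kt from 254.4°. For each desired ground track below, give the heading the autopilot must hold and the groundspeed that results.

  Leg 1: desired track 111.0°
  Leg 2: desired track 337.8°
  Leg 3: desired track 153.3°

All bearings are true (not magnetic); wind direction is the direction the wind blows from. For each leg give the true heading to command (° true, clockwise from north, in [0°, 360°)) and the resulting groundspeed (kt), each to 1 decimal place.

Leg 1: heading=121.6°, groundspeed=146.6 kt
Leg 2: heading=319.9°, groundspeed=109.1 kt
Leg 3: heading=171.0°, groundspeed=120.6 kt

Leg 1: desired track 111.0°; wind correction +10.6° → command heading 121.6°, groundspeed 146.6 kt
Leg 2: desired track 337.8°; wind correction -17.9° → command heading 319.9°, groundspeed 109.1 kt
Leg 3: desired track 153.3°; wind correction +17.7° → command heading 171.0°, groundspeed 120.6 kt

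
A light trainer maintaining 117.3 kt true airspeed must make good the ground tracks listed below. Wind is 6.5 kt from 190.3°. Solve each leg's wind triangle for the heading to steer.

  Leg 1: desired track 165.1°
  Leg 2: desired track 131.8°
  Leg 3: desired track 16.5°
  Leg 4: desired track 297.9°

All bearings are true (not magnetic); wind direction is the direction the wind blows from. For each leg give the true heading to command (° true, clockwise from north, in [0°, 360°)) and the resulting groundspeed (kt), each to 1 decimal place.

Leg 1: heading=166.5°, groundspeed=111.4 kt
Leg 2: heading=134.5°, groundspeed=113.8 kt
Leg 3: heading=16.8°, groundspeed=123.8 kt
Leg 4: heading=294.9°, groundspeed=119.1 kt

Leg 1: desired track 165.1°; wind correction +1.4° → command heading 166.5°, groundspeed 111.4 kt
Leg 2: desired track 131.8°; wind correction +2.7° → command heading 134.5°, groundspeed 113.8 kt
Leg 3: desired track 16.5°; wind correction +0.3° → command heading 16.8°, groundspeed 123.8 kt
Leg 4: desired track 297.9°; wind correction -3.0° → command heading 294.9°, groundspeed 119.1 kt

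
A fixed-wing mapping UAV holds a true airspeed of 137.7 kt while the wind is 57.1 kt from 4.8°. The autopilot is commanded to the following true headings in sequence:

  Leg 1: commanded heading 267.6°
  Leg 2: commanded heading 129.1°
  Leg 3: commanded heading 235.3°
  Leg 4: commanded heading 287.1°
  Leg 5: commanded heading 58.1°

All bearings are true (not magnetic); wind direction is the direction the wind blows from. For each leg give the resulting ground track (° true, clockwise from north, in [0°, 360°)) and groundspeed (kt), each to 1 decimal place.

Leg 1: heading 267.6°; drift -21.4° → track 246.2°, groundspeed 155.5 kt
Leg 2: heading 129.1°; drift +15.5° → track 144.6°, groundspeed 176.3 kt
Leg 3: heading 235.3°; drift -14.2° → track 221.1°, groundspeed 179.5 kt
Leg 4: heading 287.1°; drift -24.0° → track 263.1°, groundspeed 137.4 kt
Leg 5: heading 58.1°; drift +23.8° → track 81.9°, groundspeed 113.2 kt

Leg 1: track=246.2°, groundspeed=155.5 kt
Leg 2: track=144.6°, groundspeed=176.3 kt
Leg 3: track=221.1°, groundspeed=179.5 kt
Leg 4: track=263.1°, groundspeed=137.4 kt
Leg 5: track=81.9°, groundspeed=113.2 kt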